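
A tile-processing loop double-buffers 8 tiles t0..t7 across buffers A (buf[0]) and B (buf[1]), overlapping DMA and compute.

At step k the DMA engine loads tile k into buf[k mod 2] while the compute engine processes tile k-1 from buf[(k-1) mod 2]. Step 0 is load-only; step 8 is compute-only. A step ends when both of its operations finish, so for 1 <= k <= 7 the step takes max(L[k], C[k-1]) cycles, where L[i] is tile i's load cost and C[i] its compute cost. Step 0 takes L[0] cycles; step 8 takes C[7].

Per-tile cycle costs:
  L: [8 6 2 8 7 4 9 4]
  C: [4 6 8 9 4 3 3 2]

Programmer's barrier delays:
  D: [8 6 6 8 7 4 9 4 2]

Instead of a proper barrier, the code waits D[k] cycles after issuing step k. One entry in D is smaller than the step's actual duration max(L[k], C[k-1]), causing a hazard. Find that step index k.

[0] required=L[0]=8=8 vs D=8 ok
[1] required=max(L[1]=6,C[0]=4)=6 vs D=6 ok
[2] required=max(L[2]=2,C[1]=6)=6 vs D=6 ok
[3] required=max(L[3]=8,C[2]=8)=8 vs D=8 ok
[4] required=max(L[4]=7,C[3]=9)=9 vs D=7 SHORT
[5] required=max(L[5]=4,C[4]=4)=4 vs D=4 ok
[6] required=max(L[6]=9,C[5]=3)=9 vs D=9 ok
[7] required=max(L[7]=4,C[6]=3)=4 vs D=4 ok
[8] required=C[7]=2=2 vs D=2 ok

hazard at step 4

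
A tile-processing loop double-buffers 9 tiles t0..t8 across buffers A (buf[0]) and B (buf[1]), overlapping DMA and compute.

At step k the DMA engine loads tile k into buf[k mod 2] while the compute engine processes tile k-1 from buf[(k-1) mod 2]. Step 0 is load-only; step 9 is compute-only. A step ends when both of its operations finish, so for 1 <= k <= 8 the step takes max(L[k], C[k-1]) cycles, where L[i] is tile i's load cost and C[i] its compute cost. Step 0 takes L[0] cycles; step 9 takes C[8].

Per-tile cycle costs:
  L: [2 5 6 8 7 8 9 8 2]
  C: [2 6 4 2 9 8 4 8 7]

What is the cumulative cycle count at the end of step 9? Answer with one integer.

end_cycle[9] = 69

  0. 2=2c; end=2; A:t0 B:-
  1. max(5,2)=5c; end=7; A:t0 B:t1
  2. max(6,6)=6c; end=13; A:t2 B:t1
  3. max(8,4)=8c; end=21; A:t2 B:t3
  4. max(7,2)=7c; end=28; A:t4 B:t3
  5. max(8,9)=9c; end=37; A:t4 B:t5
  6. max(9,8)=9c; end=46; A:t6 B:t5
  7. max(8,4)=8c; end=54; A:t6 B:t7
  8. max(2,8)=8c; end=62; A:t8 B:t7
  9. 7=7c; end=69; A:t8 B:t7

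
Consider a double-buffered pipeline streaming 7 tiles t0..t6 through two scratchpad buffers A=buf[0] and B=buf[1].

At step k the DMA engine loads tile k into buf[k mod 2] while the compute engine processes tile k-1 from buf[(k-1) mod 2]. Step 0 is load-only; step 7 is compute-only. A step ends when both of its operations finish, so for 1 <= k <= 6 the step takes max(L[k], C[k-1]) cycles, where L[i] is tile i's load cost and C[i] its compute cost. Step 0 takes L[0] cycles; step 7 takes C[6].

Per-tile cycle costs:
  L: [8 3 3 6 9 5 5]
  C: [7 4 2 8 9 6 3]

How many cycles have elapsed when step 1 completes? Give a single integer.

k=0 load=t0/8c comp=- wait=8 total=8
k=1 load=t1/3c comp=t0/7c wait=7 total=15
k=2 load=t2/3c comp=t1/4c wait=4 total=19
k=3 load=t3/6c comp=t2/2c wait=6 total=25
k=4 load=t4/9c comp=t3/8c wait=9 total=34
k=5 load=t5/5c comp=t4/9c wait=9 total=43
k=6 load=t6/5c comp=t5/6c wait=6 total=49
k=7 load=- comp=t6/3c wait=3 total=52

end_cycle[1] = 15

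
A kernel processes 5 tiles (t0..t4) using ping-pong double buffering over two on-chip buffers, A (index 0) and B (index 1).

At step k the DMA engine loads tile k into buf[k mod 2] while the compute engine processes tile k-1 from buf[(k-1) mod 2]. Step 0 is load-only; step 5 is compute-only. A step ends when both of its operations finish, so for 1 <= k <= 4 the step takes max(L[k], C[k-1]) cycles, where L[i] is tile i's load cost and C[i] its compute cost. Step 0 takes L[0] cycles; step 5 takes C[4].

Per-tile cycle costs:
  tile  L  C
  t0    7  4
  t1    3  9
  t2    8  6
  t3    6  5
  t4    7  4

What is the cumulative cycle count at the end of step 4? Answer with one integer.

end_cycle[4] = 33

[0] DMA t0→A (7c) ∥ CU idle ⇒ 7c, clock 7
[1] DMA t1→B (3c) ∥ CU A:t0 (4c) ⇒ 4c, clock 11
[2] DMA t2→A (8c) ∥ CU B:t1 (9c) ⇒ 9c, clock 20
[3] DMA t3→B (6c) ∥ CU A:t2 (6c) ⇒ 6c, clock 26
[4] DMA t4→A (7c) ∥ CU B:t3 (5c) ⇒ 7c, clock 33
[5] DMA idle ∥ CU A:t4 (4c) ⇒ 4c, clock 37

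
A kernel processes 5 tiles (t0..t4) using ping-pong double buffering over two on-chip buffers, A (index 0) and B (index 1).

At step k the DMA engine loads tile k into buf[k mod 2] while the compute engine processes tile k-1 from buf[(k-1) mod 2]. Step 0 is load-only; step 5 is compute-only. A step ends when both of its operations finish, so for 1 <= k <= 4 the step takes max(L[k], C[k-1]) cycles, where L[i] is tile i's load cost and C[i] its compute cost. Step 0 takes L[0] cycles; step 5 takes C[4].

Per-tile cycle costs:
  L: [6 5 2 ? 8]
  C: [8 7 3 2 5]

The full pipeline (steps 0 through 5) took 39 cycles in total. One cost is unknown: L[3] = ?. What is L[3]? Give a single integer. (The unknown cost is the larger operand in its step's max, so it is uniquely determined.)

L[3] = 5

step 0 | dur = L[0]=6 = 6
step 1 | dur = max(L[1]=5, C[0]=8) = 8
step 2 | dur = max(L[2]=2, C[1]=7) = 7
step 3 | dur = max(L[3]=?, C[2]=3) = L[3]  (unknown; binding)
step 4 | dur = max(L[4]=8, C[3]=2) = 8
step 5 | dur = C[4]=5 = 5
sum of known step durations = 34
dur[3] = total - known = 39 - 34 = 5
L[3] is the binding max in step 3, so L[3] = dur[3] = 5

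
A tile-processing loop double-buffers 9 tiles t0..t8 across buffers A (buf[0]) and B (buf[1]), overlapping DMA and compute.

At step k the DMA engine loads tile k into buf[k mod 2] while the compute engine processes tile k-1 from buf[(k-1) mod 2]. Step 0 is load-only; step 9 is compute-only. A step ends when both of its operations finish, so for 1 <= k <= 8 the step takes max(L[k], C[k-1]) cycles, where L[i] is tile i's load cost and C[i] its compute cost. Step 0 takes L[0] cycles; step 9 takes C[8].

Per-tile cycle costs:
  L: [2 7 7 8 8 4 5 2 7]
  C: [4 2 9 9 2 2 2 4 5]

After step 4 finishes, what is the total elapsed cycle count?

step 0: L[0]=2 → dur=2, Σ=2 | A=load:t0 B=idle [load-only]
step 1: L[1]=7 C[0]=4 → dur=7, Σ=9 | A=compute:t0 B=load:t1 [load-bound]
step 2: L[2]=7 C[1]=2 → dur=7, Σ=16 | A=load:t2 B=compute:t1 [load-bound]
step 3: L[3]=8 C[2]=9 → dur=9, Σ=25 | A=compute:t2 B=load:t3 [compute-bound]
step 4: L[4]=8 C[3]=9 → dur=9, Σ=34 | A=load:t4 B=compute:t3 [compute-bound]
step 5: L[5]=4 C[4]=2 → dur=4, Σ=38 | A=compute:t4 B=load:t5 [load-bound]
step 6: L[6]=5 C[5]=2 → dur=5, Σ=43 | A=load:t6 B=compute:t5 [load-bound]
step 7: L[7]=2 C[6]=2 → dur=2, Σ=45 | A=compute:t6 B=load:t7 [tied]
step 8: L[8]=7 C[7]=4 → dur=7, Σ=52 | A=load:t8 B=compute:t7 [load-bound]
step 9: C[8]=5 → dur=5, Σ=57 | A=compute:t8 B=idle [compute-only]

end_cycle[4] = 34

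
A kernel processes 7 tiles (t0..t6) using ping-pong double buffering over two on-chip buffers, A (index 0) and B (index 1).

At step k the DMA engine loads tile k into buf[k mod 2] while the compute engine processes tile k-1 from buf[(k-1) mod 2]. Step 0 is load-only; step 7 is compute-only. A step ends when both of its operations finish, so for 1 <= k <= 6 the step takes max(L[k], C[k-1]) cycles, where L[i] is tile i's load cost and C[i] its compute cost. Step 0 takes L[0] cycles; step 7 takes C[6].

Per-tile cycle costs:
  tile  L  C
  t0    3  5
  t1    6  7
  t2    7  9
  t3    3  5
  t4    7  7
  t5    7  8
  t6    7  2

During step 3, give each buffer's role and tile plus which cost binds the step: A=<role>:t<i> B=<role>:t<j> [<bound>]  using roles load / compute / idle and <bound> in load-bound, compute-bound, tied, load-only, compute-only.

k=0 load=t0/3c comp=- wait=3 total=3
k=1 load=t1/6c comp=t0/5c wait=6 total=9
k=2 load=t2/7c comp=t1/7c wait=7 total=16
k=3 load=t3/3c comp=t2/9c wait=9 total=25
k=4 load=t4/7c comp=t3/5c wait=7 total=32
k=5 load=t5/7c comp=t4/7c wait=7 total=39
k=6 load=t6/7c comp=t5/8c wait=8 total=47
k=7 load=- comp=t6/2c wait=2 total=49

step 3: A=compute:t2 B=load:t3 [compute-bound]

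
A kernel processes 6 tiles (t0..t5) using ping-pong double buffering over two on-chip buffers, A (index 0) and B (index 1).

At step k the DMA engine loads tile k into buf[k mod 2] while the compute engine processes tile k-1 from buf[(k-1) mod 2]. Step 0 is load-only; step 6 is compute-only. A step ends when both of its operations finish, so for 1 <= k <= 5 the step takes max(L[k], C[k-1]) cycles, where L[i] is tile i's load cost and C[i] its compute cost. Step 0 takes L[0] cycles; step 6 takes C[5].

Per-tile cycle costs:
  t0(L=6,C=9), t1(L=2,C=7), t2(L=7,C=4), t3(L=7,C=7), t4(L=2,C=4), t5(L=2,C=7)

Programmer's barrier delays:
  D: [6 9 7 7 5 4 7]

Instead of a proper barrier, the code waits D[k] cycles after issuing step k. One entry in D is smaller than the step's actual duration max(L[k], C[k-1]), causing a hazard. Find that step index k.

hazard at step 4

[0] required=L[0]=6=6 vs D=6 ok
[1] required=max(L[1]=2,C[0]=9)=9 vs D=9 ok
[2] required=max(L[2]=7,C[1]=7)=7 vs D=7 ok
[3] required=max(L[3]=7,C[2]=4)=7 vs D=7 ok
[4] required=max(L[4]=2,C[3]=7)=7 vs D=5 SHORT
[5] required=max(L[5]=2,C[4]=4)=4 vs D=4 ok
[6] required=C[5]=7=7 vs D=7 ok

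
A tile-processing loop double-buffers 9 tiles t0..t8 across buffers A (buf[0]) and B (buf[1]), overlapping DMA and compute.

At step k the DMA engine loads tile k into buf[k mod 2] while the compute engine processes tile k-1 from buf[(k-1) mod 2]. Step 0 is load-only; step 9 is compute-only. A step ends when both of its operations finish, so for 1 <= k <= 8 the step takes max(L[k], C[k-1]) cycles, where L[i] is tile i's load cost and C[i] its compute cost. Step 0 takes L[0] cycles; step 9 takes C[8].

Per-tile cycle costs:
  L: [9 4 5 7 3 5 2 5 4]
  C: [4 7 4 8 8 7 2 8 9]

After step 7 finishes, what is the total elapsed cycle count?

end_cycle[7] = 55

k=0 load=t0/9c comp=- wait=9 total=9
k=1 load=t1/4c comp=t0/4c wait=4 total=13
k=2 load=t2/5c comp=t1/7c wait=7 total=20
k=3 load=t3/7c comp=t2/4c wait=7 total=27
k=4 load=t4/3c comp=t3/8c wait=8 total=35
k=5 load=t5/5c comp=t4/8c wait=8 total=43
k=6 load=t6/2c comp=t5/7c wait=7 total=50
k=7 load=t7/5c comp=t6/2c wait=5 total=55
k=8 load=t8/4c comp=t7/8c wait=8 total=63
k=9 load=- comp=t8/9c wait=9 total=72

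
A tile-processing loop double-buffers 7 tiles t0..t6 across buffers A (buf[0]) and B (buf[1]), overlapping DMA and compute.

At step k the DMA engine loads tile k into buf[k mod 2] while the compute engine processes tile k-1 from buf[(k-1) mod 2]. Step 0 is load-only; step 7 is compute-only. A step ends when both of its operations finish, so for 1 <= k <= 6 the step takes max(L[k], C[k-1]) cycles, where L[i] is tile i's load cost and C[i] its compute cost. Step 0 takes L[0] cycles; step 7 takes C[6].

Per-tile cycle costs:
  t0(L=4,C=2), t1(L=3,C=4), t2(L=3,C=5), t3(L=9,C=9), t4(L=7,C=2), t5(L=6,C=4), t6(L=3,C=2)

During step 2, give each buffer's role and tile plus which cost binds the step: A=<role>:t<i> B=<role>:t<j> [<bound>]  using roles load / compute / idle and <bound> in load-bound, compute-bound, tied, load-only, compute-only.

k=0 load=t0/4c comp=- wait=4 total=4
k=1 load=t1/3c comp=t0/2c wait=3 total=7
k=2 load=t2/3c comp=t1/4c wait=4 total=11
k=3 load=t3/9c comp=t2/5c wait=9 total=20
k=4 load=t4/7c comp=t3/9c wait=9 total=29
k=5 load=t5/6c comp=t4/2c wait=6 total=35
k=6 load=t6/3c comp=t5/4c wait=4 total=39
k=7 load=- comp=t6/2c wait=2 total=41

step 2: A=load:t2 B=compute:t1 [compute-bound]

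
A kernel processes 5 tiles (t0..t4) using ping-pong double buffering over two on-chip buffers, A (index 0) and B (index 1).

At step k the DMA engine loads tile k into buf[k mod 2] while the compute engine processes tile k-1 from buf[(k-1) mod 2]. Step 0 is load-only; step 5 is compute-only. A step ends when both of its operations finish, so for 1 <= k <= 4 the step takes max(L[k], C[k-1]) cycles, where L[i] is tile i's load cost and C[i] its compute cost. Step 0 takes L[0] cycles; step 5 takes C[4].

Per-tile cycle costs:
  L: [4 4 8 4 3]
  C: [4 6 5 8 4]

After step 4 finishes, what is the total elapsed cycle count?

[0] DMA t0→A (4c) ∥ CU idle ⇒ 4c, clock 4
[1] DMA t1→B (4c) ∥ CU A:t0 (4c) ⇒ 4c, clock 8
[2] DMA t2→A (8c) ∥ CU B:t1 (6c) ⇒ 8c, clock 16
[3] DMA t3→B (4c) ∥ CU A:t2 (5c) ⇒ 5c, clock 21
[4] DMA t4→A (3c) ∥ CU B:t3 (8c) ⇒ 8c, clock 29
[5] DMA idle ∥ CU A:t4 (4c) ⇒ 4c, clock 33

end_cycle[4] = 29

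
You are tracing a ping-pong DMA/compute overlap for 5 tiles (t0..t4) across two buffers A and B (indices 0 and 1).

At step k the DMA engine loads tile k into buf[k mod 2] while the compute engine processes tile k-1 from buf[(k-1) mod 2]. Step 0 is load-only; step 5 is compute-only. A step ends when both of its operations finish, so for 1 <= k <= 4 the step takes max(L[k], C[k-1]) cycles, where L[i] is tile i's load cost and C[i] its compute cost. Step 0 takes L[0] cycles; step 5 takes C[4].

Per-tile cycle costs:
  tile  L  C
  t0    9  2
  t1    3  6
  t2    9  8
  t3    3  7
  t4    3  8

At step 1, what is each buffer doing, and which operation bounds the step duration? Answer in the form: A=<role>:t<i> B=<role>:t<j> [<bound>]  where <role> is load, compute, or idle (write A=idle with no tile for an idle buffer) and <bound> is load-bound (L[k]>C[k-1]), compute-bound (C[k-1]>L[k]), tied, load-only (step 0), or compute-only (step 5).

[0] DMA t0→A (9c) ∥ CU idle ⇒ 9c, clock 9
[1] DMA t1→B (3c) ∥ CU A:t0 (2c) ⇒ 3c, clock 12
[2] DMA t2→A (9c) ∥ CU B:t1 (6c) ⇒ 9c, clock 21
[3] DMA t3→B (3c) ∥ CU A:t2 (8c) ⇒ 8c, clock 29
[4] DMA t4→A (3c) ∥ CU B:t3 (7c) ⇒ 7c, clock 36
[5] DMA idle ∥ CU A:t4 (8c) ⇒ 8c, clock 44

step 1: A=compute:t0 B=load:t1 [load-bound]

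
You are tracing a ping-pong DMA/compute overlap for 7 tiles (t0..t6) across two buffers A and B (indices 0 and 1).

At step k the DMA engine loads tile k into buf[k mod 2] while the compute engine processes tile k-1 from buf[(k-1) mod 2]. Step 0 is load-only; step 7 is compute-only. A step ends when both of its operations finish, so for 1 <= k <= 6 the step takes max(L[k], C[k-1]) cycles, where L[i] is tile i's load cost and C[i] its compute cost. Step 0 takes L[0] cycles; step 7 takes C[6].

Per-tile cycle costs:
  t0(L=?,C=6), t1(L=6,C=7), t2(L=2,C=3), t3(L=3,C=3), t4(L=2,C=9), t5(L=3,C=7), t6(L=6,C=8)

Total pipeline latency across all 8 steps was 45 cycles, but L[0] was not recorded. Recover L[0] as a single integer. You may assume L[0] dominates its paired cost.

L[0] = 2

step 0 → dur = L[0]=? = L[0]  (unknown; binding)
step 1 → dur = max(L[1]=6, C[0]=6) = 6
step 2 → dur = max(L[2]=2, C[1]=7) = 7
step 3 → dur = max(L[3]=3, C[2]=3) = 3
step 4 → dur = max(L[4]=2, C[3]=3) = 3
step 5 → dur = max(L[5]=3, C[4]=9) = 9
step 6 → dur = max(L[6]=6, C[5]=7) = 7
step 7 → dur = C[6]=8 = 8
sum of known step durations = 43
dur[0] = total - known = 45 - 43 = 2
L[0] is the binding max in step 0, so L[0] = dur[0] = 2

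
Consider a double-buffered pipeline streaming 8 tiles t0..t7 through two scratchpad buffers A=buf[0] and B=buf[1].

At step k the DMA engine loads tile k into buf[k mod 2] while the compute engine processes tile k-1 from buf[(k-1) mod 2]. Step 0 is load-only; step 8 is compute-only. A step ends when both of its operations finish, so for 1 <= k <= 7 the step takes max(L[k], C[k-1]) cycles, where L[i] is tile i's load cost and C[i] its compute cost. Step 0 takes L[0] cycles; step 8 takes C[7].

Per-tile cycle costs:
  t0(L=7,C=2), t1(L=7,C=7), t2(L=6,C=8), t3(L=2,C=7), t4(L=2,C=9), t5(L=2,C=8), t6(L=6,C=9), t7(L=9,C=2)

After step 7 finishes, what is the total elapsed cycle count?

end_cycle[7] = 62

  0. 7=7c; end=7; A:t0 B:-
  1. max(7,2)=7c; end=14; A:t0 B:t1
  2. max(6,7)=7c; end=21; A:t2 B:t1
  3. max(2,8)=8c; end=29; A:t2 B:t3
  4. max(2,7)=7c; end=36; A:t4 B:t3
  5. max(2,9)=9c; end=45; A:t4 B:t5
  6. max(6,8)=8c; end=53; A:t6 B:t5
  7. max(9,9)=9c; end=62; A:t6 B:t7
  8. 2=2c; end=64; A:t6 B:t7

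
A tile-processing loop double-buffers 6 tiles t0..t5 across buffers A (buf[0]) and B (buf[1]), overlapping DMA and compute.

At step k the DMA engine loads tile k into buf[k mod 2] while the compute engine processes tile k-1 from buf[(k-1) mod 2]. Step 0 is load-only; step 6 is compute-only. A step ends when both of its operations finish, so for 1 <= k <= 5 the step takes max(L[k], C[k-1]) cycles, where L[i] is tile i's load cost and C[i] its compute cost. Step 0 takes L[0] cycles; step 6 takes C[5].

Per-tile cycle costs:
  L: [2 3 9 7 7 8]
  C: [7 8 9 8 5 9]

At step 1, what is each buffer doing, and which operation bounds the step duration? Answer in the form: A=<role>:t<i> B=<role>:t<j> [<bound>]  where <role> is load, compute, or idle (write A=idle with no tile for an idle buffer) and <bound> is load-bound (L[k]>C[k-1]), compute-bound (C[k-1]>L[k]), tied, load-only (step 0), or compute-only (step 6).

step 1: A=compute:t0 B=load:t1 [compute-bound]

  0. 2=2c; end=2; A:t0 B:-
  1. max(3,7)=7c; end=9; A:t0 B:t1
  2. max(9,8)=9c; end=18; A:t2 B:t1
  3. max(7,9)=9c; end=27; A:t2 B:t3
  4. max(7,8)=8c; end=35; A:t4 B:t3
  5. max(8,5)=8c; end=43; A:t4 B:t5
  6. 9=9c; end=52; A:t4 B:t5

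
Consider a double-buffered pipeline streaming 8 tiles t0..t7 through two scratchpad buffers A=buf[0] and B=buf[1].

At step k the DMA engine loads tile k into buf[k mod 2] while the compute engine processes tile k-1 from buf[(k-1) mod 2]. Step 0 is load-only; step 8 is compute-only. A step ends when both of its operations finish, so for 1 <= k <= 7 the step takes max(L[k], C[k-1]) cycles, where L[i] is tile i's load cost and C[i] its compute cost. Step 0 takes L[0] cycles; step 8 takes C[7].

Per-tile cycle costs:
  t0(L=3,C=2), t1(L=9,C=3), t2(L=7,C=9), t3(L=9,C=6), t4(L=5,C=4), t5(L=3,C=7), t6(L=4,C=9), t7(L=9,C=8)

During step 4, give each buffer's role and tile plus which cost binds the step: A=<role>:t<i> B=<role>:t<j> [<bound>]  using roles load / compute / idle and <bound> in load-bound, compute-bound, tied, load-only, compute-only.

step 4: A=load:t4 B=compute:t3 [compute-bound]

k=0 load=t0/3c comp=- wait=3 total=3
k=1 load=t1/9c comp=t0/2c wait=9 total=12
k=2 load=t2/7c comp=t1/3c wait=7 total=19
k=3 load=t3/9c comp=t2/9c wait=9 total=28
k=4 load=t4/5c comp=t3/6c wait=6 total=34
k=5 load=t5/3c comp=t4/4c wait=4 total=38
k=6 load=t6/4c comp=t5/7c wait=7 total=45
k=7 load=t7/9c comp=t6/9c wait=9 total=54
k=8 load=- comp=t7/8c wait=8 total=62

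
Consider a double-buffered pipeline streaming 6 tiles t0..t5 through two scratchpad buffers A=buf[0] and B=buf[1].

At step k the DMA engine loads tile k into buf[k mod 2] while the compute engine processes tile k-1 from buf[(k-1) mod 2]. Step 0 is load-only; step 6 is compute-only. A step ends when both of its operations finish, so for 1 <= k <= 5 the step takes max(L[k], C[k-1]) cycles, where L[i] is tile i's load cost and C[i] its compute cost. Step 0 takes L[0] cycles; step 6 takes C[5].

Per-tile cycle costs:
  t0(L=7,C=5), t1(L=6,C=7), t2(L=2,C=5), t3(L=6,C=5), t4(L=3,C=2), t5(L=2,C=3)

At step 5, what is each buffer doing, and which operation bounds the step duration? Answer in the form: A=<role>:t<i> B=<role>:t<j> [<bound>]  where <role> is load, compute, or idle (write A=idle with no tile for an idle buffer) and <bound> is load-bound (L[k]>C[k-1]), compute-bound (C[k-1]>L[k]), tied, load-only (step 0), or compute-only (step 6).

step 0: L[0]=7 → dur=7, Σ=7 | A=load:t0 B=idle [load-only]
step 1: L[1]=6 C[0]=5 → dur=6, Σ=13 | A=compute:t0 B=load:t1 [load-bound]
step 2: L[2]=2 C[1]=7 → dur=7, Σ=20 | A=load:t2 B=compute:t1 [compute-bound]
step 3: L[3]=6 C[2]=5 → dur=6, Σ=26 | A=compute:t2 B=load:t3 [load-bound]
step 4: L[4]=3 C[3]=5 → dur=5, Σ=31 | A=load:t4 B=compute:t3 [compute-bound]
step 5: L[5]=2 C[4]=2 → dur=2, Σ=33 | A=compute:t4 B=load:t5 [tied]
step 6: C[5]=3 → dur=3, Σ=36 | A=idle B=compute:t5 [compute-only]

step 5: A=compute:t4 B=load:t5 [tied]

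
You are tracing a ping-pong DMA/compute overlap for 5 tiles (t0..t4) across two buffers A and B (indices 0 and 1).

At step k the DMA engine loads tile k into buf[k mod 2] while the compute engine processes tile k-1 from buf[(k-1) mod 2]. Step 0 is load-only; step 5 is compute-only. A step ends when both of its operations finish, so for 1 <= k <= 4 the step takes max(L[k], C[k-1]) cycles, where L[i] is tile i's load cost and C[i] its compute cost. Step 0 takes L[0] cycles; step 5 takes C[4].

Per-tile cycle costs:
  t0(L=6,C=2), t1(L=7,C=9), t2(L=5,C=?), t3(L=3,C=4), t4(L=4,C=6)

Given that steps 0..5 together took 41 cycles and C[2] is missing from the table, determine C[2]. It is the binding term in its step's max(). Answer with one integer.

step 0: dur = L[0]=6 = 6
step 1: dur = max(L[1]=7, C[0]=2) = 7
step 2: dur = max(L[2]=5, C[1]=9) = 9
step 3: dur = max(L[3]=3, C[2]=?) = C[2]  (unknown; binding)
step 4: dur = max(L[4]=4, C[3]=4) = 4
step 5: dur = C[4]=6 = 6
sum of known step durations = 32
dur[3] = total - known = 41 - 32 = 9
C[2] is the binding max in step 3, so C[2] = dur[3] = 9

C[2] = 9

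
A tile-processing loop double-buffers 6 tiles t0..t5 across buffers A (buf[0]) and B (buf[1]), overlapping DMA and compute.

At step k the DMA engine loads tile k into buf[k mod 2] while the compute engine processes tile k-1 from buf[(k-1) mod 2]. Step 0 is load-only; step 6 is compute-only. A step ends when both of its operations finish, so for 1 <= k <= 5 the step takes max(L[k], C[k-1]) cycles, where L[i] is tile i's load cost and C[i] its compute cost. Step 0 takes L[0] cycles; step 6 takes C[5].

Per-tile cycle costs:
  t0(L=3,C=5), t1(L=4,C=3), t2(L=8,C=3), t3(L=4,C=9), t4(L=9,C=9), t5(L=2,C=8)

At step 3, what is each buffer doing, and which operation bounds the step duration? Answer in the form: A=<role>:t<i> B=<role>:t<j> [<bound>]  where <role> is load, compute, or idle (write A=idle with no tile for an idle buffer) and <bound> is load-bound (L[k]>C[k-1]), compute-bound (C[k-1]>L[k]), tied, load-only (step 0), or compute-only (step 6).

[0] DMA t0→A (3c) ∥ CU idle ⇒ 3c, clock 3
[1] DMA t1→B (4c) ∥ CU A:t0 (5c) ⇒ 5c, clock 8
[2] DMA t2→A (8c) ∥ CU B:t1 (3c) ⇒ 8c, clock 16
[3] DMA t3→B (4c) ∥ CU A:t2 (3c) ⇒ 4c, clock 20
[4] DMA t4→A (9c) ∥ CU B:t3 (9c) ⇒ 9c, clock 29
[5] DMA t5→B (2c) ∥ CU A:t4 (9c) ⇒ 9c, clock 38
[6] DMA idle ∥ CU B:t5 (8c) ⇒ 8c, clock 46

step 3: A=compute:t2 B=load:t3 [load-bound]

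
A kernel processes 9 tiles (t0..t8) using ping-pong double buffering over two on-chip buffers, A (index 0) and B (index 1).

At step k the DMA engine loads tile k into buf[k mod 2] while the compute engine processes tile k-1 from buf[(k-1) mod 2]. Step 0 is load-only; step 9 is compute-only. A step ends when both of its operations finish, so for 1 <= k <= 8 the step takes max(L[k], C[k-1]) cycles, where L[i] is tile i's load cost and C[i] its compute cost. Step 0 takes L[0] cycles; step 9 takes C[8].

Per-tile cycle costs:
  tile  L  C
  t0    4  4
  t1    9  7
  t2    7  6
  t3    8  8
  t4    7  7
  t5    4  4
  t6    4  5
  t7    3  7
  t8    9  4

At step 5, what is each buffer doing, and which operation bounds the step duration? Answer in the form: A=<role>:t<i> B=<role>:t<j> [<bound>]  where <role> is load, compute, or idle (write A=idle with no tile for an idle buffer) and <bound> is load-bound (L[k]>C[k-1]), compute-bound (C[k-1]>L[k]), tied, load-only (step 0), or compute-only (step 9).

step 5: A=compute:t4 B=load:t5 [compute-bound]

  0. 4=4c; end=4; A:t0 B:-
  1. max(9,4)=9c; end=13; A:t0 B:t1
  2. max(7,7)=7c; end=20; A:t2 B:t1
  3. max(8,6)=8c; end=28; A:t2 B:t3
  4. max(7,8)=8c; end=36; A:t4 B:t3
  5. max(4,7)=7c; end=43; A:t4 B:t5
  6. max(4,4)=4c; end=47; A:t6 B:t5
  7. max(3,5)=5c; end=52; A:t6 B:t7
  8. max(9,7)=9c; end=61; A:t8 B:t7
  9. 4=4c; end=65; A:t8 B:t7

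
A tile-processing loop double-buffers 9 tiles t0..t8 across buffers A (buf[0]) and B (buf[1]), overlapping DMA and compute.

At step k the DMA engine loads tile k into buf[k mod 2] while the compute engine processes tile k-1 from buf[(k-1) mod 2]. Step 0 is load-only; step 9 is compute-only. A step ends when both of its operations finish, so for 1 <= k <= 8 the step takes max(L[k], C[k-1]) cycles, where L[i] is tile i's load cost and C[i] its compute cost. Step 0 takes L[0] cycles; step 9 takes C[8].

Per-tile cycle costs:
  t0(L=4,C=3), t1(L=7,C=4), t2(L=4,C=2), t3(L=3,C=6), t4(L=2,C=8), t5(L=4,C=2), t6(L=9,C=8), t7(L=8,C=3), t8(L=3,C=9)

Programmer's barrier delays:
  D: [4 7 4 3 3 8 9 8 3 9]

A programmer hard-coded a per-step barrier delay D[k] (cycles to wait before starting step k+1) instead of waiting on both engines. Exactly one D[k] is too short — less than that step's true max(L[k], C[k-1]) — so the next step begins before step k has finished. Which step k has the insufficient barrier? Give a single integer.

hazard at step 4

step 0: need L[0]=4 = 4; D[0]=4 ok
step 1: need max(L[1]=7,C[0]=3) = 7; D[1]=7 ok
step 2: need max(L[2]=4,C[1]=4) = 4; D[2]=4 ok
step 3: need max(L[3]=3,C[2]=2) = 3; D[3]=3 ok
step 4: need max(L[4]=2,C[3]=6) = 6; D[4]=3 SHORT
step 5: need max(L[5]=4,C[4]=8) = 8; D[5]=8 ok
step 6: need max(L[6]=9,C[5]=2) = 9; D[6]=9 ok
step 7: need max(L[7]=8,C[6]=8) = 8; D[7]=8 ok
step 8: need max(L[8]=3,C[7]=3) = 3; D[8]=3 ok
step 9: need C[8]=9 = 9; D[9]=9 ok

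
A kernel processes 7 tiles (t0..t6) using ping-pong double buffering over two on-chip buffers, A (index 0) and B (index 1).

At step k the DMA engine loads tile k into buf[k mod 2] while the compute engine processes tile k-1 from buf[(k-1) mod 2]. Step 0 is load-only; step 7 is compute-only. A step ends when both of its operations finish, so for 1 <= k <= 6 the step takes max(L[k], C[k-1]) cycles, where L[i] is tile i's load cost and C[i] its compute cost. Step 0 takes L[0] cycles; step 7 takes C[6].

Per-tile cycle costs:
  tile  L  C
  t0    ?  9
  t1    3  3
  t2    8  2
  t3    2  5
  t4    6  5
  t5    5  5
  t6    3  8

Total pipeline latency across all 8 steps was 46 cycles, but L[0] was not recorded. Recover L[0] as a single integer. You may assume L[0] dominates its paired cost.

L[0] = 3

step 0: dur = L[0]=? = L[0]  (unknown; binding)
step 1: dur = max(L[1]=3, C[0]=9) = 9
step 2: dur = max(L[2]=8, C[1]=3) = 8
step 3: dur = max(L[3]=2, C[2]=2) = 2
step 4: dur = max(L[4]=6, C[3]=5) = 6
step 5: dur = max(L[5]=5, C[4]=5) = 5
step 6: dur = max(L[6]=3, C[5]=5) = 5
step 7: dur = C[6]=8 = 8
sum of known step durations = 43
dur[0] = total - known = 46 - 43 = 3
L[0] is the binding max in step 0, so L[0] = dur[0] = 3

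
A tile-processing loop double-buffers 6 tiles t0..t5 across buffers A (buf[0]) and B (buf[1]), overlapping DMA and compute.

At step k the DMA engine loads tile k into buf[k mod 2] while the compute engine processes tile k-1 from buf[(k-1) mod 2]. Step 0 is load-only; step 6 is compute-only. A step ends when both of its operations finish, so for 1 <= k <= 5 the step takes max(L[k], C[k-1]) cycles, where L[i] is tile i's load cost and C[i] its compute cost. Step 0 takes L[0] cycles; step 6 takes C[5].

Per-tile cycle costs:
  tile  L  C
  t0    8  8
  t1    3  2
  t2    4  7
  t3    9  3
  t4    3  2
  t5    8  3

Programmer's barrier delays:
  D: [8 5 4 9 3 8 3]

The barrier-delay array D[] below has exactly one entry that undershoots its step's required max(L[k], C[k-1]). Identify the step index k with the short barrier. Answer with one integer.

step 0: need L[0]=8 = 8; D[0]=8 ok
step 1: need max(L[1]=3,C[0]=8) = 8; D[1]=5 SHORT
step 2: need max(L[2]=4,C[1]=2) = 4; D[2]=4 ok
step 3: need max(L[3]=9,C[2]=7) = 9; D[3]=9 ok
step 4: need max(L[4]=3,C[3]=3) = 3; D[4]=3 ok
step 5: need max(L[5]=8,C[4]=2) = 8; D[5]=8 ok
step 6: need C[5]=3 = 3; D[6]=3 ok

hazard at step 1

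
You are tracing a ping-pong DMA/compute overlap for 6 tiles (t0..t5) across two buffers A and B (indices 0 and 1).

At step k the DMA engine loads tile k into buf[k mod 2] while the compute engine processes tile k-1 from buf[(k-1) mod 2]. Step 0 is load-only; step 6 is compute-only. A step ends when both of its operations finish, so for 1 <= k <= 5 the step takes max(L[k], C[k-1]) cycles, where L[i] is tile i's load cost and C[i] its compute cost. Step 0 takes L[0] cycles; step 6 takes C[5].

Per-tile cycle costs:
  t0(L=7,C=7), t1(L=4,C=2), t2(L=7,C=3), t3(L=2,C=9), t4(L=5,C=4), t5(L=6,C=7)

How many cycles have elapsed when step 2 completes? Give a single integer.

end_cycle[2] = 21

[0] DMA t0→A (7c) ∥ CU idle ⇒ 7c, clock 7
[1] DMA t1→B (4c) ∥ CU A:t0 (7c) ⇒ 7c, clock 14
[2] DMA t2→A (7c) ∥ CU B:t1 (2c) ⇒ 7c, clock 21
[3] DMA t3→B (2c) ∥ CU A:t2 (3c) ⇒ 3c, clock 24
[4] DMA t4→A (5c) ∥ CU B:t3 (9c) ⇒ 9c, clock 33
[5] DMA t5→B (6c) ∥ CU A:t4 (4c) ⇒ 6c, clock 39
[6] DMA idle ∥ CU B:t5 (7c) ⇒ 7c, clock 46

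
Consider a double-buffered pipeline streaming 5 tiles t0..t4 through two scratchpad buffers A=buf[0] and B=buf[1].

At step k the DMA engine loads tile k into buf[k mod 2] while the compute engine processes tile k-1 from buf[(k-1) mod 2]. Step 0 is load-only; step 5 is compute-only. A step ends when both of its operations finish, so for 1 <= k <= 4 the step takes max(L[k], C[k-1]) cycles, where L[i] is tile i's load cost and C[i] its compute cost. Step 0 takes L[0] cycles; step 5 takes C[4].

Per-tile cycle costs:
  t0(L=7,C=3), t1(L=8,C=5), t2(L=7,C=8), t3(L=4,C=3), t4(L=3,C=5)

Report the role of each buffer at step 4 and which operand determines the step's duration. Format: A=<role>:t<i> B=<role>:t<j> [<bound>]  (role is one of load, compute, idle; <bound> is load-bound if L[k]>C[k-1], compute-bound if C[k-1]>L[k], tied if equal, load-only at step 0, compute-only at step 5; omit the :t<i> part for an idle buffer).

step 4: A=load:t4 B=compute:t3 [tied]

  0. 7=7c; end=7; A:t0 B:-
  1. max(8,3)=8c; end=15; A:t0 B:t1
  2. max(7,5)=7c; end=22; A:t2 B:t1
  3. max(4,8)=8c; end=30; A:t2 B:t3
  4. max(3,3)=3c; end=33; A:t4 B:t3
  5. 5=5c; end=38; A:t4 B:t3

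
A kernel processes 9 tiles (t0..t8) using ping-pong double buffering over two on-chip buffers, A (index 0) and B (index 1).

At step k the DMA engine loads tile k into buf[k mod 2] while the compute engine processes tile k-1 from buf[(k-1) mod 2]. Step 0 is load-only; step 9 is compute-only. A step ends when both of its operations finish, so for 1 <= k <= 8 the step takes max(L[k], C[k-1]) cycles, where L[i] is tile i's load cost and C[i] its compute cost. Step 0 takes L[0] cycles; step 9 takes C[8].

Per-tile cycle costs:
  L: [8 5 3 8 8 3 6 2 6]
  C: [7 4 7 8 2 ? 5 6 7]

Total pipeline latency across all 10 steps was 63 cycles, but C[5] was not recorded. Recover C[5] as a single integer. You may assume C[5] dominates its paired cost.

step 0: dur = L[0]=8 = 8
step 1: dur = max(L[1]=5, C[0]=7) = 7
step 2: dur = max(L[2]=3, C[1]=4) = 4
step 3: dur = max(L[3]=8, C[2]=7) = 8
step 4: dur = max(L[4]=8, C[3]=8) = 8
step 5: dur = max(L[5]=3, C[4]=2) = 3
step 6: dur = max(L[6]=6, C[5]=?) = C[5]  (unknown; binding)
step 7: dur = max(L[7]=2, C[6]=5) = 5
step 8: dur = max(L[8]=6, C[7]=6) = 6
step 9: dur = C[8]=7 = 7
sum of known step durations = 56
dur[6] = total - known = 63 - 56 = 7
C[5] is the binding max in step 6, so C[5] = dur[6] = 7

C[5] = 7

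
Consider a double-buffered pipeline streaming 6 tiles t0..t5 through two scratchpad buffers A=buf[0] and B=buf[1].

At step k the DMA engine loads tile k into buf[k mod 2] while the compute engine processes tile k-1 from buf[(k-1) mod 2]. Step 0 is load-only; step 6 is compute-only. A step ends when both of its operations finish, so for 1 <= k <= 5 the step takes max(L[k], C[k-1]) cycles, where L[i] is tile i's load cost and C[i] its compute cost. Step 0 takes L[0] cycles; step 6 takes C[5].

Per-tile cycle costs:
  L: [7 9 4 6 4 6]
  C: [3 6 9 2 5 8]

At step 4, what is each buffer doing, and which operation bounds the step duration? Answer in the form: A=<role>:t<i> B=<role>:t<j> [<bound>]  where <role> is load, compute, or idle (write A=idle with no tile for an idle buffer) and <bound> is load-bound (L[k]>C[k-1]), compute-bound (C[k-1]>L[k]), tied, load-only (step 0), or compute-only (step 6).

step 4: A=load:t4 B=compute:t3 [load-bound]

step 0: L[0]=7 → dur=7, Σ=7 | A=load:t0 B=idle [load-only]
step 1: L[1]=9 C[0]=3 → dur=9, Σ=16 | A=compute:t0 B=load:t1 [load-bound]
step 2: L[2]=4 C[1]=6 → dur=6, Σ=22 | A=load:t2 B=compute:t1 [compute-bound]
step 3: L[3]=6 C[2]=9 → dur=9, Σ=31 | A=compute:t2 B=load:t3 [compute-bound]
step 4: L[4]=4 C[3]=2 → dur=4, Σ=35 | A=load:t4 B=compute:t3 [load-bound]
step 5: L[5]=6 C[4]=5 → dur=6, Σ=41 | A=compute:t4 B=load:t5 [load-bound]
step 6: C[5]=8 → dur=8, Σ=49 | A=idle B=compute:t5 [compute-only]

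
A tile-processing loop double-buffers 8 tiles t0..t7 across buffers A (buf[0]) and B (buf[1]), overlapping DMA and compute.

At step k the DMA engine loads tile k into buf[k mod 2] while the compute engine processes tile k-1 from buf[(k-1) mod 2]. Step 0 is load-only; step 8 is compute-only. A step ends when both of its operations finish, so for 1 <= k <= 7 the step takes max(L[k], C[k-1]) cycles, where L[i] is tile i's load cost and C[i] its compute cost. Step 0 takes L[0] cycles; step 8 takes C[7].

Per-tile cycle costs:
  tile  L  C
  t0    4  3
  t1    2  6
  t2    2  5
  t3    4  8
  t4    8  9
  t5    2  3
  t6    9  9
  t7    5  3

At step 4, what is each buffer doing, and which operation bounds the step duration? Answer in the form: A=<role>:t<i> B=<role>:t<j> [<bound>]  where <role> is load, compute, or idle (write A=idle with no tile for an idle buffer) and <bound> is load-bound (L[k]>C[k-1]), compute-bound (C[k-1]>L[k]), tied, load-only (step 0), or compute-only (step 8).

k=0 load=t0/4c comp=- wait=4 total=4
k=1 load=t1/2c comp=t0/3c wait=3 total=7
k=2 load=t2/2c comp=t1/6c wait=6 total=13
k=3 load=t3/4c comp=t2/5c wait=5 total=18
k=4 load=t4/8c comp=t3/8c wait=8 total=26
k=5 load=t5/2c comp=t4/9c wait=9 total=35
k=6 load=t6/9c comp=t5/3c wait=9 total=44
k=7 load=t7/5c comp=t6/9c wait=9 total=53
k=8 load=- comp=t7/3c wait=3 total=56

step 4: A=load:t4 B=compute:t3 [tied]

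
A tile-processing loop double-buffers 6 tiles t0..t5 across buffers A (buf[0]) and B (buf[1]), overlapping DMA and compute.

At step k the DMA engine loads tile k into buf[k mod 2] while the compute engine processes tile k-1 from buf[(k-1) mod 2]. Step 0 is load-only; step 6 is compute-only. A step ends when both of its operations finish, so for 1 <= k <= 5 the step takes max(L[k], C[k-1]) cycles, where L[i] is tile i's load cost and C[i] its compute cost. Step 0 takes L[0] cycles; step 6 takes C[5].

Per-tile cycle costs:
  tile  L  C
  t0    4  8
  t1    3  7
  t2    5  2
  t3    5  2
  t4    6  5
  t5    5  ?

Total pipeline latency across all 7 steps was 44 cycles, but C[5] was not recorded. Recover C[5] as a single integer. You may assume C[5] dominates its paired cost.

step 0: dur = L[0]=4 = 4
step 1: dur = max(L[1]=3, C[0]=8) = 8
step 2: dur = max(L[2]=5, C[1]=7) = 7
step 3: dur = max(L[3]=5, C[2]=2) = 5
step 4: dur = max(L[4]=6, C[3]=2) = 6
step 5: dur = max(L[5]=5, C[4]=5) = 5
step 6: dur = C[5]=? = C[5]  (unknown; binding)
sum of known step durations = 35
dur[6] = total - known = 44 - 35 = 9
C[5] is the binding max in step 6, so C[5] = dur[6] = 9

C[5] = 9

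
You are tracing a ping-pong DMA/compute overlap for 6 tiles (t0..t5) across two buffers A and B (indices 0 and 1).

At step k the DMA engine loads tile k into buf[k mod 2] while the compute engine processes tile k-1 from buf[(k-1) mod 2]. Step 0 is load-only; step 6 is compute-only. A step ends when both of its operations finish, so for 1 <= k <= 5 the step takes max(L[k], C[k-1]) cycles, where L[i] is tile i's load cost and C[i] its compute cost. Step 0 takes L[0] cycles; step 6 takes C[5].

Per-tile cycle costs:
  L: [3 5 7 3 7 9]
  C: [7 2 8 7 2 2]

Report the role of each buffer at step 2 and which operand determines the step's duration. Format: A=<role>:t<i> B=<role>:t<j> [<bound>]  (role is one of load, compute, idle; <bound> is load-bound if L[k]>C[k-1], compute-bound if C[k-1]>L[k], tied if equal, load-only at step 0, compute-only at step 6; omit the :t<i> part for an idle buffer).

step 2: A=load:t2 B=compute:t1 [load-bound]

k=0 load=t0/3c comp=- wait=3 total=3
k=1 load=t1/5c comp=t0/7c wait=7 total=10
k=2 load=t2/7c comp=t1/2c wait=7 total=17
k=3 load=t3/3c comp=t2/8c wait=8 total=25
k=4 load=t4/7c comp=t3/7c wait=7 total=32
k=5 load=t5/9c comp=t4/2c wait=9 total=41
k=6 load=- comp=t5/2c wait=2 total=43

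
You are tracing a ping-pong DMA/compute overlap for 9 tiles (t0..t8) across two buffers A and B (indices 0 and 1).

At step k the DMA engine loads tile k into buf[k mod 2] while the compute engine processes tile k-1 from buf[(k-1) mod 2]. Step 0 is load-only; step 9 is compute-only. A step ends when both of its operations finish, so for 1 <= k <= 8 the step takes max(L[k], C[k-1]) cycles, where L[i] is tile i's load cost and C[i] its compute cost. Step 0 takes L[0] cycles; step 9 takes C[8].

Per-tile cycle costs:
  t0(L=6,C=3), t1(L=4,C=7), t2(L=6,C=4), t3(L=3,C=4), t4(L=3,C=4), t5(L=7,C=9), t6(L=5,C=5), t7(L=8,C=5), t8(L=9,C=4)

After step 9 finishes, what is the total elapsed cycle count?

  0. 6=6c; end=6; A:t0 B:-
  1. max(4,3)=4c; end=10; A:t0 B:t1
  2. max(6,7)=7c; end=17; A:t2 B:t1
  3. max(3,4)=4c; end=21; A:t2 B:t3
  4. max(3,4)=4c; end=25; A:t4 B:t3
  5. max(7,4)=7c; end=32; A:t4 B:t5
  6. max(5,9)=9c; end=41; A:t6 B:t5
  7. max(8,5)=8c; end=49; A:t6 B:t7
  8. max(9,5)=9c; end=58; A:t8 B:t7
  9. 4=4c; end=62; A:t8 B:t7

end_cycle[9] = 62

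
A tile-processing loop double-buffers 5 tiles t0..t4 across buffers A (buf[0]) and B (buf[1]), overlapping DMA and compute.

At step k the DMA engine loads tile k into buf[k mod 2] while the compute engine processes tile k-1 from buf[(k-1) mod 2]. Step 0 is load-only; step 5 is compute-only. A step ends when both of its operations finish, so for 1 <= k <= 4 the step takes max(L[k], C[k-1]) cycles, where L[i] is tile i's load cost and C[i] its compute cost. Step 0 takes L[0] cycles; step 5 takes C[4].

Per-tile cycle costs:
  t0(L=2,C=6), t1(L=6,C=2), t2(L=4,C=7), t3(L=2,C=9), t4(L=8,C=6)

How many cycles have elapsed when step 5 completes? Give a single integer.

step 0: L[0]=2 → dur=2, Σ=2 | A=load:t0 B=idle [load-only]
step 1: L[1]=6 C[0]=6 → dur=6, Σ=8 | A=compute:t0 B=load:t1 [tied]
step 2: L[2]=4 C[1]=2 → dur=4, Σ=12 | A=load:t2 B=compute:t1 [load-bound]
step 3: L[3]=2 C[2]=7 → dur=7, Σ=19 | A=compute:t2 B=load:t3 [compute-bound]
step 4: L[4]=8 C[3]=9 → dur=9, Σ=28 | A=load:t4 B=compute:t3 [compute-bound]
step 5: C[4]=6 → dur=6, Σ=34 | A=compute:t4 B=idle [compute-only]

end_cycle[5] = 34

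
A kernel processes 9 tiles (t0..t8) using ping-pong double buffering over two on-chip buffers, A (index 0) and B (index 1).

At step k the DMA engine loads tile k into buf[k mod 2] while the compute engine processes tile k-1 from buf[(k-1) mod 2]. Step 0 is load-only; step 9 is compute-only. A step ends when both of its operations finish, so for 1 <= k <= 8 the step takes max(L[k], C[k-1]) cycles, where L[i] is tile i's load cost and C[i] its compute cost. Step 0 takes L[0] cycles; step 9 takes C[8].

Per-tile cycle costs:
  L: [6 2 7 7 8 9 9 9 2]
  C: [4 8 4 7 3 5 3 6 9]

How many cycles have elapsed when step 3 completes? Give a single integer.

end_cycle[3] = 25

step 0: L[0]=6 → dur=6, Σ=6 | A=load:t0 B=idle [load-only]
step 1: L[1]=2 C[0]=4 → dur=4, Σ=10 | A=compute:t0 B=load:t1 [compute-bound]
step 2: L[2]=7 C[1]=8 → dur=8, Σ=18 | A=load:t2 B=compute:t1 [compute-bound]
step 3: L[3]=7 C[2]=4 → dur=7, Σ=25 | A=compute:t2 B=load:t3 [load-bound]
step 4: L[4]=8 C[3]=7 → dur=8, Σ=33 | A=load:t4 B=compute:t3 [load-bound]
step 5: L[5]=9 C[4]=3 → dur=9, Σ=42 | A=compute:t4 B=load:t5 [load-bound]
step 6: L[6]=9 C[5]=5 → dur=9, Σ=51 | A=load:t6 B=compute:t5 [load-bound]
step 7: L[7]=9 C[6]=3 → dur=9, Σ=60 | A=compute:t6 B=load:t7 [load-bound]
step 8: L[8]=2 C[7]=6 → dur=6, Σ=66 | A=load:t8 B=compute:t7 [compute-bound]
step 9: C[8]=9 → dur=9, Σ=75 | A=compute:t8 B=idle [compute-only]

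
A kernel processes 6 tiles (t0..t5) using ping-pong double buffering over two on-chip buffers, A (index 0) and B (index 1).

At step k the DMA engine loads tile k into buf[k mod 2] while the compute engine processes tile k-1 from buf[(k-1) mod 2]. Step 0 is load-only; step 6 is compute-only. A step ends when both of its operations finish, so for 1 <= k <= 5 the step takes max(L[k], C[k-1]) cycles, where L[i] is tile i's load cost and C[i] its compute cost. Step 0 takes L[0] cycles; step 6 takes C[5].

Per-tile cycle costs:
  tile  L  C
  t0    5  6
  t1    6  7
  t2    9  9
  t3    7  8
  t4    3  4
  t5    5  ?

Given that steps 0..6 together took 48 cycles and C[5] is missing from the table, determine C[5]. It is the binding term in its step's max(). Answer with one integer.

step 0: dur = L[0]=5 = 5
step 1: dur = max(L[1]=6, C[0]=6) = 6
step 2: dur = max(L[2]=9, C[1]=7) = 9
step 3: dur = max(L[3]=7, C[2]=9) = 9
step 4: dur = max(L[4]=3, C[3]=8) = 8
step 5: dur = max(L[5]=5, C[4]=4) = 5
step 6: dur = C[5]=? = C[5]  (unknown; binding)
sum of known step durations = 42
dur[6] = total - known = 48 - 42 = 6
C[5] is the binding max in step 6, so C[5] = dur[6] = 6

C[5] = 6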